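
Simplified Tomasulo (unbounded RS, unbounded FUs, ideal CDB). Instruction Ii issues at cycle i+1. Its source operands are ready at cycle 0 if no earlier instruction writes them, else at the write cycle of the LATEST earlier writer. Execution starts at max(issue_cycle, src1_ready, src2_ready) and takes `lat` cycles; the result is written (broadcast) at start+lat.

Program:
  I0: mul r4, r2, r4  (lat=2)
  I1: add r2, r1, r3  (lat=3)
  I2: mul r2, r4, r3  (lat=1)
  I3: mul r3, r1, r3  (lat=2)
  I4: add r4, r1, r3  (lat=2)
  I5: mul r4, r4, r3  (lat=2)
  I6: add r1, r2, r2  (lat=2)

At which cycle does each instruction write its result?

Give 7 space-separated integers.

Answer: 3 5 4 6 8 10 9

Derivation:
I0 mul r4: issue@1 deps=(None,None) exec_start@1 write@3
I1 add r2: issue@2 deps=(None,None) exec_start@2 write@5
I2 mul r2: issue@3 deps=(0,None) exec_start@3 write@4
I3 mul r3: issue@4 deps=(None,None) exec_start@4 write@6
I4 add r4: issue@5 deps=(None,3) exec_start@6 write@8
I5 mul r4: issue@6 deps=(4,3) exec_start@8 write@10
I6 add r1: issue@7 deps=(2,2) exec_start@7 write@9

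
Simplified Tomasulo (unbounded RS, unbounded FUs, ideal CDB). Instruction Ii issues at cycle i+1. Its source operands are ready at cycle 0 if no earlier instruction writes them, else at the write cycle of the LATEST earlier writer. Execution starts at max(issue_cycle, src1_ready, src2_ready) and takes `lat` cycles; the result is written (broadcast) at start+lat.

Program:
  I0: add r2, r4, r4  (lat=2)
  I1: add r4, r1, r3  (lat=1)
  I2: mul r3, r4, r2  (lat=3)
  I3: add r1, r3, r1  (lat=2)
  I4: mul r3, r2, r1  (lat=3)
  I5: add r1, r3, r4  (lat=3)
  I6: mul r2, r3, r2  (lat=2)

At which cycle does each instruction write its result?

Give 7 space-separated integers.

I0 add r2: issue@1 deps=(None,None) exec_start@1 write@3
I1 add r4: issue@2 deps=(None,None) exec_start@2 write@3
I2 mul r3: issue@3 deps=(1,0) exec_start@3 write@6
I3 add r1: issue@4 deps=(2,None) exec_start@6 write@8
I4 mul r3: issue@5 deps=(0,3) exec_start@8 write@11
I5 add r1: issue@6 deps=(4,1) exec_start@11 write@14
I6 mul r2: issue@7 deps=(4,0) exec_start@11 write@13

Answer: 3 3 6 8 11 14 13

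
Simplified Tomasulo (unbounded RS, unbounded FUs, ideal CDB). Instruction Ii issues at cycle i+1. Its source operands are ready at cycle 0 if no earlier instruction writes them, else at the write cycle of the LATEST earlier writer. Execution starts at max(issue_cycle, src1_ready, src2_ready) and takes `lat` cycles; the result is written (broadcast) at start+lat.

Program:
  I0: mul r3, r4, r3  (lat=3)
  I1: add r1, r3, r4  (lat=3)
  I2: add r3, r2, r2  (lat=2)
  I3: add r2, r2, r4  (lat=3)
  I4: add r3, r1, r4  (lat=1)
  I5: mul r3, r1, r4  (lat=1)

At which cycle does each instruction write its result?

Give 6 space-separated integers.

I0 mul r3: issue@1 deps=(None,None) exec_start@1 write@4
I1 add r1: issue@2 deps=(0,None) exec_start@4 write@7
I2 add r3: issue@3 deps=(None,None) exec_start@3 write@5
I3 add r2: issue@4 deps=(None,None) exec_start@4 write@7
I4 add r3: issue@5 deps=(1,None) exec_start@7 write@8
I5 mul r3: issue@6 deps=(1,None) exec_start@7 write@8

Answer: 4 7 5 7 8 8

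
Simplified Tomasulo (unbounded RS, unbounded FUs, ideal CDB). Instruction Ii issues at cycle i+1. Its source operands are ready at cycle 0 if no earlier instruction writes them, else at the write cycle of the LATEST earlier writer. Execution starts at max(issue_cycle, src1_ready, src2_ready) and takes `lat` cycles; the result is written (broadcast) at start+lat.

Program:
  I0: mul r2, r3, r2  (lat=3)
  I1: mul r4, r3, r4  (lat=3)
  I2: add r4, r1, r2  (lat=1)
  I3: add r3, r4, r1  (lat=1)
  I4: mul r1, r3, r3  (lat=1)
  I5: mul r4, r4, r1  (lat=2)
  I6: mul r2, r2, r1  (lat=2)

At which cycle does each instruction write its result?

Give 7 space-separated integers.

Answer: 4 5 5 6 7 9 9

Derivation:
I0 mul r2: issue@1 deps=(None,None) exec_start@1 write@4
I1 mul r4: issue@2 deps=(None,None) exec_start@2 write@5
I2 add r4: issue@3 deps=(None,0) exec_start@4 write@5
I3 add r3: issue@4 deps=(2,None) exec_start@5 write@6
I4 mul r1: issue@5 deps=(3,3) exec_start@6 write@7
I5 mul r4: issue@6 deps=(2,4) exec_start@7 write@9
I6 mul r2: issue@7 deps=(0,4) exec_start@7 write@9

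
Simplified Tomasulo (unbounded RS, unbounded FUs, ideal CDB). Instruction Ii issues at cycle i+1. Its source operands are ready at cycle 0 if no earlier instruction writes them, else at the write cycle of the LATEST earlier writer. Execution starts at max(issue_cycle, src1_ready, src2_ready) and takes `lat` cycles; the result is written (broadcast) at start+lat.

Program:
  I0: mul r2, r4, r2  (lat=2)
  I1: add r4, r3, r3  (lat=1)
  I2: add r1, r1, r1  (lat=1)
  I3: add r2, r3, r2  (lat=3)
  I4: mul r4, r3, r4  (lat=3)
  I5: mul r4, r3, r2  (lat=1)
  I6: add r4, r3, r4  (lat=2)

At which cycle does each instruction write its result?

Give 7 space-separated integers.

I0 mul r2: issue@1 deps=(None,None) exec_start@1 write@3
I1 add r4: issue@2 deps=(None,None) exec_start@2 write@3
I2 add r1: issue@3 deps=(None,None) exec_start@3 write@4
I3 add r2: issue@4 deps=(None,0) exec_start@4 write@7
I4 mul r4: issue@5 deps=(None,1) exec_start@5 write@8
I5 mul r4: issue@6 deps=(None,3) exec_start@7 write@8
I6 add r4: issue@7 deps=(None,5) exec_start@8 write@10

Answer: 3 3 4 7 8 8 10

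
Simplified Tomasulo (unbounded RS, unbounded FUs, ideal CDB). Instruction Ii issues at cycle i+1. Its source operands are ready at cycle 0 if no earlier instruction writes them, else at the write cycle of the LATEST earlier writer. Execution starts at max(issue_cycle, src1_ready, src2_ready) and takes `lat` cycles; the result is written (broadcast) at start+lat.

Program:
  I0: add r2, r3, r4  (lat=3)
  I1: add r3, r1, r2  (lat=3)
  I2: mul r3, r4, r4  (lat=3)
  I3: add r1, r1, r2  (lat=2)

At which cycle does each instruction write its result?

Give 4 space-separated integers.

Answer: 4 7 6 6

Derivation:
I0 add r2: issue@1 deps=(None,None) exec_start@1 write@4
I1 add r3: issue@2 deps=(None,0) exec_start@4 write@7
I2 mul r3: issue@3 deps=(None,None) exec_start@3 write@6
I3 add r1: issue@4 deps=(None,0) exec_start@4 write@6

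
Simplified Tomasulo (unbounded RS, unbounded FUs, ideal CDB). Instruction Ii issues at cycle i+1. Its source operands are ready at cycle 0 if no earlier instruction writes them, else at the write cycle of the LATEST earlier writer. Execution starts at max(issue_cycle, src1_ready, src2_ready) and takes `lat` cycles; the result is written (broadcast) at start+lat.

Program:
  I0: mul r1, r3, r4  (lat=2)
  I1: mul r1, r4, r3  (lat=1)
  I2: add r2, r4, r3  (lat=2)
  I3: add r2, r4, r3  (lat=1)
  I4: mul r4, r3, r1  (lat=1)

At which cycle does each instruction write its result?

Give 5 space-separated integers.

I0 mul r1: issue@1 deps=(None,None) exec_start@1 write@3
I1 mul r1: issue@2 deps=(None,None) exec_start@2 write@3
I2 add r2: issue@3 deps=(None,None) exec_start@3 write@5
I3 add r2: issue@4 deps=(None,None) exec_start@4 write@5
I4 mul r4: issue@5 deps=(None,1) exec_start@5 write@6

Answer: 3 3 5 5 6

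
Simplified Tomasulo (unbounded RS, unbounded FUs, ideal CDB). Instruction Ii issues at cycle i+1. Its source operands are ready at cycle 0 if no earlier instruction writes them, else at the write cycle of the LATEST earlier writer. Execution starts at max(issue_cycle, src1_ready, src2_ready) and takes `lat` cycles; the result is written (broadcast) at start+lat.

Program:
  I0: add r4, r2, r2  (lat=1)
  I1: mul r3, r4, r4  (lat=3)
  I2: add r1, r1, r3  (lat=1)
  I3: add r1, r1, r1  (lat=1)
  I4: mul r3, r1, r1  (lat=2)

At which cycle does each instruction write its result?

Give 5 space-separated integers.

I0 add r4: issue@1 deps=(None,None) exec_start@1 write@2
I1 mul r3: issue@2 deps=(0,0) exec_start@2 write@5
I2 add r1: issue@3 deps=(None,1) exec_start@5 write@6
I3 add r1: issue@4 deps=(2,2) exec_start@6 write@7
I4 mul r3: issue@5 deps=(3,3) exec_start@7 write@9

Answer: 2 5 6 7 9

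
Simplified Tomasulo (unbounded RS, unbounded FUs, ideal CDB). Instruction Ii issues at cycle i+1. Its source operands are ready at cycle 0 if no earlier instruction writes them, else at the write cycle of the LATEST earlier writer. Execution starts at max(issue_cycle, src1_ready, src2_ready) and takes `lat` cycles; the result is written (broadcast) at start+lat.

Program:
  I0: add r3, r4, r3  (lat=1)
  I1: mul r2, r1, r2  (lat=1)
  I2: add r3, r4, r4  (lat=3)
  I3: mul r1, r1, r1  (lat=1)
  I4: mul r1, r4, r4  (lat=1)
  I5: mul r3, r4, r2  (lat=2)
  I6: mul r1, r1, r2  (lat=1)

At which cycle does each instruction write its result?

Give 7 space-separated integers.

I0 add r3: issue@1 deps=(None,None) exec_start@1 write@2
I1 mul r2: issue@2 deps=(None,None) exec_start@2 write@3
I2 add r3: issue@3 deps=(None,None) exec_start@3 write@6
I3 mul r1: issue@4 deps=(None,None) exec_start@4 write@5
I4 mul r1: issue@5 deps=(None,None) exec_start@5 write@6
I5 mul r3: issue@6 deps=(None,1) exec_start@6 write@8
I6 mul r1: issue@7 deps=(4,1) exec_start@7 write@8

Answer: 2 3 6 5 6 8 8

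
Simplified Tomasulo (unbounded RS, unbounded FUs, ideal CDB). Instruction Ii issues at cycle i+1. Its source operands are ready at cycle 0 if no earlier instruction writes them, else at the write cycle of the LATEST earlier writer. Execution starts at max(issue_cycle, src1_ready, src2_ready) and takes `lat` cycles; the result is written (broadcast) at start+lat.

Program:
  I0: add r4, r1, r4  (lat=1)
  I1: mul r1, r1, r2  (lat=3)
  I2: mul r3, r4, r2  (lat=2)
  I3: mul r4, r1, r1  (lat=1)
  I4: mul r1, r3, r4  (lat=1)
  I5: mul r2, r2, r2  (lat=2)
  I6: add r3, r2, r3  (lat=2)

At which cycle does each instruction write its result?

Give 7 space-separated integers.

I0 add r4: issue@1 deps=(None,None) exec_start@1 write@2
I1 mul r1: issue@2 deps=(None,None) exec_start@2 write@5
I2 mul r3: issue@3 deps=(0,None) exec_start@3 write@5
I3 mul r4: issue@4 deps=(1,1) exec_start@5 write@6
I4 mul r1: issue@5 deps=(2,3) exec_start@6 write@7
I5 mul r2: issue@6 deps=(None,None) exec_start@6 write@8
I6 add r3: issue@7 deps=(5,2) exec_start@8 write@10

Answer: 2 5 5 6 7 8 10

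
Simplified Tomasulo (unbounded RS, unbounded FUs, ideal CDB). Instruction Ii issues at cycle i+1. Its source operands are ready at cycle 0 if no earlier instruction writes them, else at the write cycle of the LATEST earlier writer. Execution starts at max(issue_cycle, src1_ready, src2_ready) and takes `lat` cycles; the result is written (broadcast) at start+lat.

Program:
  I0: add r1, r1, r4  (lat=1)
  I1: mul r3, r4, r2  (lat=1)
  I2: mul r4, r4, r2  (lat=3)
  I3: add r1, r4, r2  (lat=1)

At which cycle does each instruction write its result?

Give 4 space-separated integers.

I0 add r1: issue@1 deps=(None,None) exec_start@1 write@2
I1 mul r3: issue@2 deps=(None,None) exec_start@2 write@3
I2 mul r4: issue@3 deps=(None,None) exec_start@3 write@6
I3 add r1: issue@4 deps=(2,None) exec_start@6 write@7

Answer: 2 3 6 7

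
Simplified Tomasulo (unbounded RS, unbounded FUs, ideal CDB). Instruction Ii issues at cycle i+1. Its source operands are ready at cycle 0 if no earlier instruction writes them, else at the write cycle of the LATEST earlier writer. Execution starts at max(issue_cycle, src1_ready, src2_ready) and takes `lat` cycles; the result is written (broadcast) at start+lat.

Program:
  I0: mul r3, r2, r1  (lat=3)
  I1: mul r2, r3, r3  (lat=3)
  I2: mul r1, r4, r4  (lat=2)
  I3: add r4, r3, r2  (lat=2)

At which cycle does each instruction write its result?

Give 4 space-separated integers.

I0 mul r3: issue@1 deps=(None,None) exec_start@1 write@4
I1 mul r2: issue@2 deps=(0,0) exec_start@4 write@7
I2 mul r1: issue@3 deps=(None,None) exec_start@3 write@5
I3 add r4: issue@4 deps=(0,1) exec_start@7 write@9

Answer: 4 7 5 9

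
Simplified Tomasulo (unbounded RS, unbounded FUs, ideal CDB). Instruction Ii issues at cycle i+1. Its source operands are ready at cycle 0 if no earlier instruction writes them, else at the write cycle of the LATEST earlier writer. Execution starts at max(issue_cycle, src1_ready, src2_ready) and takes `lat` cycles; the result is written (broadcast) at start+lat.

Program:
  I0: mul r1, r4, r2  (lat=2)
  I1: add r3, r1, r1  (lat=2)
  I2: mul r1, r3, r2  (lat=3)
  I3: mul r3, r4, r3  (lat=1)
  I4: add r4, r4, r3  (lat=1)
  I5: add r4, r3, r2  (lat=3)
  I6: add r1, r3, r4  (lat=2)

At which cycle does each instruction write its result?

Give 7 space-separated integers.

Answer: 3 5 8 6 7 9 11

Derivation:
I0 mul r1: issue@1 deps=(None,None) exec_start@1 write@3
I1 add r3: issue@2 deps=(0,0) exec_start@3 write@5
I2 mul r1: issue@3 deps=(1,None) exec_start@5 write@8
I3 mul r3: issue@4 deps=(None,1) exec_start@5 write@6
I4 add r4: issue@5 deps=(None,3) exec_start@6 write@7
I5 add r4: issue@6 deps=(3,None) exec_start@6 write@9
I6 add r1: issue@7 deps=(3,5) exec_start@9 write@11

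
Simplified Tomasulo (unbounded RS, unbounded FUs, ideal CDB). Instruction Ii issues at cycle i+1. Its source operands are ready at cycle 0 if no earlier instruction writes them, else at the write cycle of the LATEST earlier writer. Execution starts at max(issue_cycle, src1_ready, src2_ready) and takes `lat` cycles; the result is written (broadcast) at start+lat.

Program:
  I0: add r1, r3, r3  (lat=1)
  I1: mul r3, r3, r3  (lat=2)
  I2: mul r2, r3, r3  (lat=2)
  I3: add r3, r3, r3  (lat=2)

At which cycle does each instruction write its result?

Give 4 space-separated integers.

I0 add r1: issue@1 deps=(None,None) exec_start@1 write@2
I1 mul r3: issue@2 deps=(None,None) exec_start@2 write@4
I2 mul r2: issue@3 deps=(1,1) exec_start@4 write@6
I3 add r3: issue@4 deps=(1,1) exec_start@4 write@6

Answer: 2 4 6 6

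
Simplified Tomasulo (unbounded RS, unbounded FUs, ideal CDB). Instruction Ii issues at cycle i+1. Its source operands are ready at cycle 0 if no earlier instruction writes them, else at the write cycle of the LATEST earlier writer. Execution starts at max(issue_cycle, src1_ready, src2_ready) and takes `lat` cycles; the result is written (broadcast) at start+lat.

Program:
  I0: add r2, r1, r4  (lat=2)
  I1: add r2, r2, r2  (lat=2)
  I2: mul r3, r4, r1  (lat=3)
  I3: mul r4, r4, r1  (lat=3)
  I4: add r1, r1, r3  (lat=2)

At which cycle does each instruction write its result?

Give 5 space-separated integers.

I0 add r2: issue@1 deps=(None,None) exec_start@1 write@3
I1 add r2: issue@2 deps=(0,0) exec_start@3 write@5
I2 mul r3: issue@3 deps=(None,None) exec_start@3 write@6
I3 mul r4: issue@4 deps=(None,None) exec_start@4 write@7
I4 add r1: issue@5 deps=(None,2) exec_start@6 write@8

Answer: 3 5 6 7 8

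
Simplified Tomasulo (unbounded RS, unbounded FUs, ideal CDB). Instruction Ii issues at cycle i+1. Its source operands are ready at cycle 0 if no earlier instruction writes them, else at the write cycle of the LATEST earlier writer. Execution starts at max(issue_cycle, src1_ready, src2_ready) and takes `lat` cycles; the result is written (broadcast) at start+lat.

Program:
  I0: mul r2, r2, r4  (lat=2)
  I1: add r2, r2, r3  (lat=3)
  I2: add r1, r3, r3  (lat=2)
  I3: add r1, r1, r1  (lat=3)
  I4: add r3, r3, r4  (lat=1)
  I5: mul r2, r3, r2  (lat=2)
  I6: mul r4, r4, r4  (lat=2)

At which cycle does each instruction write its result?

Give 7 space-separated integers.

Answer: 3 6 5 8 6 8 9

Derivation:
I0 mul r2: issue@1 deps=(None,None) exec_start@1 write@3
I1 add r2: issue@2 deps=(0,None) exec_start@3 write@6
I2 add r1: issue@3 deps=(None,None) exec_start@3 write@5
I3 add r1: issue@4 deps=(2,2) exec_start@5 write@8
I4 add r3: issue@5 deps=(None,None) exec_start@5 write@6
I5 mul r2: issue@6 deps=(4,1) exec_start@6 write@8
I6 mul r4: issue@7 deps=(None,None) exec_start@7 write@9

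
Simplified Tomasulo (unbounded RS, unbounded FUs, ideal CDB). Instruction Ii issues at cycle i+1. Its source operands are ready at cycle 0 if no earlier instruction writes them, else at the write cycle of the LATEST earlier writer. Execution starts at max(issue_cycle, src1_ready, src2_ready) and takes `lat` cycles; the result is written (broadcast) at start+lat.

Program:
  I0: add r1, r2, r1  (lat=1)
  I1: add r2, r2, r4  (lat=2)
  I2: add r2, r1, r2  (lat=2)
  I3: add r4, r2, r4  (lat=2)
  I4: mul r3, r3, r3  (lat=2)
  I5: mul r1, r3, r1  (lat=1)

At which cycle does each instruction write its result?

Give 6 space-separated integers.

Answer: 2 4 6 8 7 8

Derivation:
I0 add r1: issue@1 deps=(None,None) exec_start@1 write@2
I1 add r2: issue@2 deps=(None,None) exec_start@2 write@4
I2 add r2: issue@3 deps=(0,1) exec_start@4 write@6
I3 add r4: issue@4 deps=(2,None) exec_start@6 write@8
I4 mul r3: issue@5 deps=(None,None) exec_start@5 write@7
I5 mul r1: issue@6 deps=(4,0) exec_start@7 write@8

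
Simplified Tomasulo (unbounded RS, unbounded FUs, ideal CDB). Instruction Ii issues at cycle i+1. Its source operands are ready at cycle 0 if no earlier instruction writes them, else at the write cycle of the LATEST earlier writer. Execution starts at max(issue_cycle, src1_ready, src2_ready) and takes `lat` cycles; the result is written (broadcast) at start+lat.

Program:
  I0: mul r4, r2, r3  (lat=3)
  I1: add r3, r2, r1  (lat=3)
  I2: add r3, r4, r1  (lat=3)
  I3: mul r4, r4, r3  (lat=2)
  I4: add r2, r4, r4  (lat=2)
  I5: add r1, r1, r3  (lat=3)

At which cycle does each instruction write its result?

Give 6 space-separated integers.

Answer: 4 5 7 9 11 10

Derivation:
I0 mul r4: issue@1 deps=(None,None) exec_start@1 write@4
I1 add r3: issue@2 deps=(None,None) exec_start@2 write@5
I2 add r3: issue@3 deps=(0,None) exec_start@4 write@7
I3 mul r4: issue@4 deps=(0,2) exec_start@7 write@9
I4 add r2: issue@5 deps=(3,3) exec_start@9 write@11
I5 add r1: issue@6 deps=(None,2) exec_start@7 write@10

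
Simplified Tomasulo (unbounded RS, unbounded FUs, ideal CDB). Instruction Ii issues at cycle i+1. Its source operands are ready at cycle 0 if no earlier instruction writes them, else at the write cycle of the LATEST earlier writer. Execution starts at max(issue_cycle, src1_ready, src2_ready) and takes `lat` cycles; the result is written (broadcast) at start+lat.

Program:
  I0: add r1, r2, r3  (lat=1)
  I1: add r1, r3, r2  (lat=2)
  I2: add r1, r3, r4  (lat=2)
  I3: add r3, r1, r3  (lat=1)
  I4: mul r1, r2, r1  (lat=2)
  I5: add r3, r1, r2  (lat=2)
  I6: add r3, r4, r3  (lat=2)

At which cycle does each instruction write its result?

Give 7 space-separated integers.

Answer: 2 4 5 6 7 9 11

Derivation:
I0 add r1: issue@1 deps=(None,None) exec_start@1 write@2
I1 add r1: issue@2 deps=(None,None) exec_start@2 write@4
I2 add r1: issue@3 deps=(None,None) exec_start@3 write@5
I3 add r3: issue@4 deps=(2,None) exec_start@5 write@6
I4 mul r1: issue@5 deps=(None,2) exec_start@5 write@7
I5 add r3: issue@6 deps=(4,None) exec_start@7 write@9
I6 add r3: issue@7 deps=(None,5) exec_start@9 write@11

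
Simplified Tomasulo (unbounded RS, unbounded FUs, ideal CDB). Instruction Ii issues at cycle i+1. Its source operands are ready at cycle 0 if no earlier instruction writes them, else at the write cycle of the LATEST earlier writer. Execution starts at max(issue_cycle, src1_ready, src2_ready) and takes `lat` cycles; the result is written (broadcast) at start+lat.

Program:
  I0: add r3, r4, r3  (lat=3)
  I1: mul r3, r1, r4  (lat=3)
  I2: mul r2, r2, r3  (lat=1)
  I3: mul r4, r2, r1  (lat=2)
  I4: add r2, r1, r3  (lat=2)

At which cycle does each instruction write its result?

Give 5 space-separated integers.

I0 add r3: issue@1 deps=(None,None) exec_start@1 write@4
I1 mul r3: issue@2 deps=(None,None) exec_start@2 write@5
I2 mul r2: issue@3 deps=(None,1) exec_start@5 write@6
I3 mul r4: issue@4 deps=(2,None) exec_start@6 write@8
I4 add r2: issue@5 deps=(None,1) exec_start@5 write@7

Answer: 4 5 6 8 7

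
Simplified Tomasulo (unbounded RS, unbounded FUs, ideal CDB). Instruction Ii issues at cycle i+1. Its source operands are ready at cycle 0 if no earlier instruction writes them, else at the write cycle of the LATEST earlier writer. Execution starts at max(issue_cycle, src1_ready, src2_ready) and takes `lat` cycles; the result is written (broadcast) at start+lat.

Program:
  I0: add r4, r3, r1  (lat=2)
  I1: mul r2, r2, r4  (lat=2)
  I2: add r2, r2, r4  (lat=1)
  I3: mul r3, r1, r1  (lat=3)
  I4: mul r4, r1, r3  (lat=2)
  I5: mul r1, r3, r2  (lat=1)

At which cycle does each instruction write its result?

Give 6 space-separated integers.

Answer: 3 5 6 7 9 8

Derivation:
I0 add r4: issue@1 deps=(None,None) exec_start@1 write@3
I1 mul r2: issue@2 deps=(None,0) exec_start@3 write@5
I2 add r2: issue@3 deps=(1,0) exec_start@5 write@6
I3 mul r3: issue@4 deps=(None,None) exec_start@4 write@7
I4 mul r4: issue@5 deps=(None,3) exec_start@7 write@9
I5 mul r1: issue@6 deps=(3,2) exec_start@7 write@8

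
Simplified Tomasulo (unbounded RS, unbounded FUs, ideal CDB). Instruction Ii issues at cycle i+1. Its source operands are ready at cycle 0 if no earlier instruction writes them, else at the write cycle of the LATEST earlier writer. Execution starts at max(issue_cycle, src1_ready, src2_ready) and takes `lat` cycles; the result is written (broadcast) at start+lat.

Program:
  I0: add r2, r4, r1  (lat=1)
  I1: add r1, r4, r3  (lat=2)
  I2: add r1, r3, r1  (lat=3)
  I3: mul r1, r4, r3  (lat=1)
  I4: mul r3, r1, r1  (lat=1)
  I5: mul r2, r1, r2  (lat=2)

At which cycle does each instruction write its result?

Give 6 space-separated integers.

Answer: 2 4 7 5 6 8

Derivation:
I0 add r2: issue@1 deps=(None,None) exec_start@1 write@2
I1 add r1: issue@2 deps=(None,None) exec_start@2 write@4
I2 add r1: issue@3 deps=(None,1) exec_start@4 write@7
I3 mul r1: issue@4 deps=(None,None) exec_start@4 write@5
I4 mul r3: issue@5 deps=(3,3) exec_start@5 write@6
I5 mul r2: issue@6 deps=(3,0) exec_start@6 write@8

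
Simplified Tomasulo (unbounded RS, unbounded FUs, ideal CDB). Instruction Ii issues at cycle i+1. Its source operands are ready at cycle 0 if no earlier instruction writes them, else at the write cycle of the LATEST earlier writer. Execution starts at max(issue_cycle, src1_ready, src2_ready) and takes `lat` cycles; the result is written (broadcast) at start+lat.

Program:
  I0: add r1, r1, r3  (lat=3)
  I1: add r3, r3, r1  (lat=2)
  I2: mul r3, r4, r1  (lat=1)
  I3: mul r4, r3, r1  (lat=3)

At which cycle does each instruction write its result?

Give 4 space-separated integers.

Answer: 4 6 5 8

Derivation:
I0 add r1: issue@1 deps=(None,None) exec_start@1 write@4
I1 add r3: issue@2 deps=(None,0) exec_start@4 write@6
I2 mul r3: issue@3 deps=(None,0) exec_start@4 write@5
I3 mul r4: issue@4 deps=(2,0) exec_start@5 write@8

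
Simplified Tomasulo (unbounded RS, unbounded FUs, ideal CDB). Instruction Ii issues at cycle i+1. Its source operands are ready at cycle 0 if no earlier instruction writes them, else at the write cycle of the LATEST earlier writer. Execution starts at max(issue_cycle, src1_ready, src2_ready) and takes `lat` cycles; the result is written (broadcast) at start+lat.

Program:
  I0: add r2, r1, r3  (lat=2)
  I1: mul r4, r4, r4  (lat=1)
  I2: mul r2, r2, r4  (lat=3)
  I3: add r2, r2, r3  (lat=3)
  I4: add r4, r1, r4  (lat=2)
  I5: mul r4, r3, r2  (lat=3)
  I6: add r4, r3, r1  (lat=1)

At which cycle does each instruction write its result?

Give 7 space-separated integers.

Answer: 3 3 6 9 7 12 8

Derivation:
I0 add r2: issue@1 deps=(None,None) exec_start@1 write@3
I1 mul r4: issue@2 deps=(None,None) exec_start@2 write@3
I2 mul r2: issue@3 deps=(0,1) exec_start@3 write@6
I3 add r2: issue@4 deps=(2,None) exec_start@6 write@9
I4 add r4: issue@5 deps=(None,1) exec_start@5 write@7
I5 mul r4: issue@6 deps=(None,3) exec_start@9 write@12
I6 add r4: issue@7 deps=(None,None) exec_start@7 write@8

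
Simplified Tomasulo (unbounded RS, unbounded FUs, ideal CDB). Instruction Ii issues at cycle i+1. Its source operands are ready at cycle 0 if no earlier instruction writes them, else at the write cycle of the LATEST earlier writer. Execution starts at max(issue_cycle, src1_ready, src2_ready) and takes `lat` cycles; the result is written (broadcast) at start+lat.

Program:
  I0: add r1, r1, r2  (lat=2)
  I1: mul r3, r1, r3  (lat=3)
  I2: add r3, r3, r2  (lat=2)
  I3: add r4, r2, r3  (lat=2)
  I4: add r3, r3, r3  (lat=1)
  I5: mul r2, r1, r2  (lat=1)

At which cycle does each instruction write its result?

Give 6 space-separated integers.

I0 add r1: issue@1 deps=(None,None) exec_start@1 write@3
I1 mul r3: issue@2 deps=(0,None) exec_start@3 write@6
I2 add r3: issue@3 deps=(1,None) exec_start@6 write@8
I3 add r4: issue@4 deps=(None,2) exec_start@8 write@10
I4 add r3: issue@5 deps=(2,2) exec_start@8 write@9
I5 mul r2: issue@6 deps=(0,None) exec_start@6 write@7

Answer: 3 6 8 10 9 7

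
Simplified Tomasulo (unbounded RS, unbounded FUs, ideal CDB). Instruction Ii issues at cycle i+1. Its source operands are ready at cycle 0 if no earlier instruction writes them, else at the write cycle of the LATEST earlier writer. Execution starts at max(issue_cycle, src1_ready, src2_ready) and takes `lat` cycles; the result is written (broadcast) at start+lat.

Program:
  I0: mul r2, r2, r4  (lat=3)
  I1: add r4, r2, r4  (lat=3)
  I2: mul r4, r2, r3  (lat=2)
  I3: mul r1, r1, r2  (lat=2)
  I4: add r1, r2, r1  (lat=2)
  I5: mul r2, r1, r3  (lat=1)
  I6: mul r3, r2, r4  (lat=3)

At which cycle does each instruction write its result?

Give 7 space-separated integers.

I0 mul r2: issue@1 deps=(None,None) exec_start@1 write@4
I1 add r4: issue@2 deps=(0,None) exec_start@4 write@7
I2 mul r4: issue@3 deps=(0,None) exec_start@4 write@6
I3 mul r1: issue@4 deps=(None,0) exec_start@4 write@6
I4 add r1: issue@5 deps=(0,3) exec_start@6 write@8
I5 mul r2: issue@6 deps=(4,None) exec_start@8 write@9
I6 mul r3: issue@7 deps=(5,2) exec_start@9 write@12

Answer: 4 7 6 6 8 9 12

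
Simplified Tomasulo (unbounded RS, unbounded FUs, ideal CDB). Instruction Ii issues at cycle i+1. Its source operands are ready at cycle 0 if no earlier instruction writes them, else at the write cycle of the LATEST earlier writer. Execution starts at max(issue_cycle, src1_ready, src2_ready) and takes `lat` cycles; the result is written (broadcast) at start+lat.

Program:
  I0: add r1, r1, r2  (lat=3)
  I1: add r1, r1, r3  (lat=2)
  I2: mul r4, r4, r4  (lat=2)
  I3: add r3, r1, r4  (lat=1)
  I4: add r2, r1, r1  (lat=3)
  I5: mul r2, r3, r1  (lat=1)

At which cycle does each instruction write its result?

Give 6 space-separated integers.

I0 add r1: issue@1 deps=(None,None) exec_start@1 write@4
I1 add r1: issue@2 deps=(0,None) exec_start@4 write@6
I2 mul r4: issue@3 deps=(None,None) exec_start@3 write@5
I3 add r3: issue@4 deps=(1,2) exec_start@6 write@7
I4 add r2: issue@5 deps=(1,1) exec_start@6 write@9
I5 mul r2: issue@6 deps=(3,1) exec_start@7 write@8

Answer: 4 6 5 7 9 8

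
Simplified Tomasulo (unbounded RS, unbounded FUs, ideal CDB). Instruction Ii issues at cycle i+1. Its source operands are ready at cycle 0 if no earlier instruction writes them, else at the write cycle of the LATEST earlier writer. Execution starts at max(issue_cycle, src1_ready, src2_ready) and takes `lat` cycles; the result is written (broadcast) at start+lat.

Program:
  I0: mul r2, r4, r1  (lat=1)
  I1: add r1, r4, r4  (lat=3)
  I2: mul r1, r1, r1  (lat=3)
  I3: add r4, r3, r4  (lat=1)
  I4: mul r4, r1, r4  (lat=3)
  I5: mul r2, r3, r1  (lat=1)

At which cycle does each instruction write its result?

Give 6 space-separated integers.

I0 mul r2: issue@1 deps=(None,None) exec_start@1 write@2
I1 add r1: issue@2 deps=(None,None) exec_start@2 write@5
I2 mul r1: issue@3 deps=(1,1) exec_start@5 write@8
I3 add r4: issue@4 deps=(None,None) exec_start@4 write@5
I4 mul r4: issue@5 deps=(2,3) exec_start@8 write@11
I5 mul r2: issue@6 deps=(None,2) exec_start@8 write@9

Answer: 2 5 8 5 11 9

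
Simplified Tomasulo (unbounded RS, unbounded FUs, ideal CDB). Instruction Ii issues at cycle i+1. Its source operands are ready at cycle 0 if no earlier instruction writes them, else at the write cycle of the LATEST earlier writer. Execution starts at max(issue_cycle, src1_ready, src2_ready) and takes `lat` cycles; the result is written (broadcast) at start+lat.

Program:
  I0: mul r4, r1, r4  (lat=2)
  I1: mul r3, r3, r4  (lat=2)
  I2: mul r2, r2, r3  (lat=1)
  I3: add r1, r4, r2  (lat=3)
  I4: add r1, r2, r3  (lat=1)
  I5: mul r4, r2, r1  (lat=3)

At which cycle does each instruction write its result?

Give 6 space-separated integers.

I0 mul r4: issue@1 deps=(None,None) exec_start@1 write@3
I1 mul r3: issue@2 deps=(None,0) exec_start@3 write@5
I2 mul r2: issue@3 deps=(None,1) exec_start@5 write@6
I3 add r1: issue@4 deps=(0,2) exec_start@6 write@9
I4 add r1: issue@5 deps=(2,1) exec_start@6 write@7
I5 mul r4: issue@6 deps=(2,4) exec_start@7 write@10

Answer: 3 5 6 9 7 10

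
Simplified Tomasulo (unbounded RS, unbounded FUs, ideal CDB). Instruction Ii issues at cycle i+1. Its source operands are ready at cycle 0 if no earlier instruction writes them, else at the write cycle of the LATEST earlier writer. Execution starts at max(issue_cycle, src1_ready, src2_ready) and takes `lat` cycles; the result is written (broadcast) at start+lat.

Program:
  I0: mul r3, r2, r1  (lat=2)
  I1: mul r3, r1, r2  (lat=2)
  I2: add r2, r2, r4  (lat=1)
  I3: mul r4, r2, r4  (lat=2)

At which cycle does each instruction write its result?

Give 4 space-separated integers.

I0 mul r3: issue@1 deps=(None,None) exec_start@1 write@3
I1 mul r3: issue@2 deps=(None,None) exec_start@2 write@4
I2 add r2: issue@3 deps=(None,None) exec_start@3 write@4
I3 mul r4: issue@4 deps=(2,None) exec_start@4 write@6

Answer: 3 4 4 6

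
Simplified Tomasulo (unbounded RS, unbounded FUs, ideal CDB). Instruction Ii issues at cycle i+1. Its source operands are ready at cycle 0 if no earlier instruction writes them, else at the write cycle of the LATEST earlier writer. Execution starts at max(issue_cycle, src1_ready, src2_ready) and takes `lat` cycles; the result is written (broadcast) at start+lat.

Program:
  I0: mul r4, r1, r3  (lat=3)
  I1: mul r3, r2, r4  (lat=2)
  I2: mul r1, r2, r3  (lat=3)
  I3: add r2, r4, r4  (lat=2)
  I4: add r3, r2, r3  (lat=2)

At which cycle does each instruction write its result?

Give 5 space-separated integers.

I0 mul r4: issue@1 deps=(None,None) exec_start@1 write@4
I1 mul r3: issue@2 deps=(None,0) exec_start@4 write@6
I2 mul r1: issue@3 deps=(None,1) exec_start@6 write@9
I3 add r2: issue@4 deps=(0,0) exec_start@4 write@6
I4 add r3: issue@5 deps=(3,1) exec_start@6 write@8

Answer: 4 6 9 6 8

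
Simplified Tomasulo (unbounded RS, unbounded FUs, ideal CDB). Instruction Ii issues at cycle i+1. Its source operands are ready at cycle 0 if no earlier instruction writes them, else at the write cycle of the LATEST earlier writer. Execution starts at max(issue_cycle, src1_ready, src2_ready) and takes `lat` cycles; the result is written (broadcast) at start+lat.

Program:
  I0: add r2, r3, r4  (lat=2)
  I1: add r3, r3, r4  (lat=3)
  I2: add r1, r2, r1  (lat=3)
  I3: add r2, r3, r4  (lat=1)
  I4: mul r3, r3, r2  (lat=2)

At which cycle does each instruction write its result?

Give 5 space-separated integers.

I0 add r2: issue@1 deps=(None,None) exec_start@1 write@3
I1 add r3: issue@2 deps=(None,None) exec_start@2 write@5
I2 add r1: issue@3 deps=(0,None) exec_start@3 write@6
I3 add r2: issue@4 deps=(1,None) exec_start@5 write@6
I4 mul r3: issue@5 deps=(1,3) exec_start@6 write@8

Answer: 3 5 6 6 8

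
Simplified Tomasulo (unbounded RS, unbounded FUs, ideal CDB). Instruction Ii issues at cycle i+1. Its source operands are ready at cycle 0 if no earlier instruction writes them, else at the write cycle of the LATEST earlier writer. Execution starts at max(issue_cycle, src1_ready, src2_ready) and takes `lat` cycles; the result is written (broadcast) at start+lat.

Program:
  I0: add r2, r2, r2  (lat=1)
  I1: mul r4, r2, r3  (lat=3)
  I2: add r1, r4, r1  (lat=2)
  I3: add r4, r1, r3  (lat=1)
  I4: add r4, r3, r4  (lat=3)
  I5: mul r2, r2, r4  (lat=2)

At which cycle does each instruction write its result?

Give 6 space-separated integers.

I0 add r2: issue@1 deps=(None,None) exec_start@1 write@2
I1 mul r4: issue@2 deps=(0,None) exec_start@2 write@5
I2 add r1: issue@3 deps=(1,None) exec_start@5 write@7
I3 add r4: issue@4 deps=(2,None) exec_start@7 write@8
I4 add r4: issue@5 deps=(None,3) exec_start@8 write@11
I5 mul r2: issue@6 deps=(0,4) exec_start@11 write@13

Answer: 2 5 7 8 11 13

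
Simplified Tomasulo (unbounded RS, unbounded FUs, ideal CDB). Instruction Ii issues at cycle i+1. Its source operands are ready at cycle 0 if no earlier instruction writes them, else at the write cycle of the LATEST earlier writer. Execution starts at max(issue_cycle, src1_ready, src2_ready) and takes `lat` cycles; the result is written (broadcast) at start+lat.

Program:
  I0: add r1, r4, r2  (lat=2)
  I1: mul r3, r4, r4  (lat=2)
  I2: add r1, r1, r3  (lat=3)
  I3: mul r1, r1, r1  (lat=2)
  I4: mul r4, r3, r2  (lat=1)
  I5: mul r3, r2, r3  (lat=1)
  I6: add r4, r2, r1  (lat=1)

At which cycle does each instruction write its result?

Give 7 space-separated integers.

I0 add r1: issue@1 deps=(None,None) exec_start@1 write@3
I1 mul r3: issue@2 deps=(None,None) exec_start@2 write@4
I2 add r1: issue@3 deps=(0,1) exec_start@4 write@7
I3 mul r1: issue@4 deps=(2,2) exec_start@7 write@9
I4 mul r4: issue@5 deps=(1,None) exec_start@5 write@6
I5 mul r3: issue@6 deps=(None,1) exec_start@6 write@7
I6 add r4: issue@7 deps=(None,3) exec_start@9 write@10

Answer: 3 4 7 9 6 7 10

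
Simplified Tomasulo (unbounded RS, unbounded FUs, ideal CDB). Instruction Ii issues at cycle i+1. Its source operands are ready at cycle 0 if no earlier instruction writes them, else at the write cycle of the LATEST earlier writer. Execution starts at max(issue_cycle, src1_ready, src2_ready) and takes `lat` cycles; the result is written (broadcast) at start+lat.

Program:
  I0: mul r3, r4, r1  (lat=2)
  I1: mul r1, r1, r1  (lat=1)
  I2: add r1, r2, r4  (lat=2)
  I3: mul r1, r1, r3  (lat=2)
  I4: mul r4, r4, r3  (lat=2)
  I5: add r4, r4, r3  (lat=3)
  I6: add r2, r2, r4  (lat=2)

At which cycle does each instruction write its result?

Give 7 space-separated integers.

Answer: 3 3 5 7 7 10 12

Derivation:
I0 mul r3: issue@1 deps=(None,None) exec_start@1 write@3
I1 mul r1: issue@2 deps=(None,None) exec_start@2 write@3
I2 add r1: issue@3 deps=(None,None) exec_start@3 write@5
I3 mul r1: issue@4 deps=(2,0) exec_start@5 write@7
I4 mul r4: issue@5 deps=(None,0) exec_start@5 write@7
I5 add r4: issue@6 deps=(4,0) exec_start@7 write@10
I6 add r2: issue@7 deps=(None,5) exec_start@10 write@12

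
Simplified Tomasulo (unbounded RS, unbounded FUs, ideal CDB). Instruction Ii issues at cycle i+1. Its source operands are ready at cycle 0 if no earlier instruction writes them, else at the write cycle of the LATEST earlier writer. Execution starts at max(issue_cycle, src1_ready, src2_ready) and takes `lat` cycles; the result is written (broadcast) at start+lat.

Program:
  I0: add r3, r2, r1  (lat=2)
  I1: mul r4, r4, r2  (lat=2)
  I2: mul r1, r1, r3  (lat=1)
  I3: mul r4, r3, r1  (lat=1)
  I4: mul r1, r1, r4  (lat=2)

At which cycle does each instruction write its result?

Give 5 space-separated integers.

Answer: 3 4 4 5 7

Derivation:
I0 add r3: issue@1 deps=(None,None) exec_start@1 write@3
I1 mul r4: issue@2 deps=(None,None) exec_start@2 write@4
I2 mul r1: issue@3 deps=(None,0) exec_start@3 write@4
I3 mul r4: issue@4 deps=(0,2) exec_start@4 write@5
I4 mul r1: issue@5 deps=(2,3) exec_start@5 write@7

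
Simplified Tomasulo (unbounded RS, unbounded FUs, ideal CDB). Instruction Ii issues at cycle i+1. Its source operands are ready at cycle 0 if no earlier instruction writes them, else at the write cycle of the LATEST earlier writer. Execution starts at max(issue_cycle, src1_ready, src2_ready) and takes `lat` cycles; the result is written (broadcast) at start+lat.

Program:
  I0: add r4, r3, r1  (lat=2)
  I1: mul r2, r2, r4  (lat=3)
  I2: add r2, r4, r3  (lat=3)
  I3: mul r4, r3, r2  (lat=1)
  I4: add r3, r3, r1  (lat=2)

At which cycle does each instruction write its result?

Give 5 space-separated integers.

I0 add r4: issue@1 deps=(None,None) exec_start@1 write@3
I1 mul r2: issue@2 deps=(None,0) exec_start@3 write@6
I2 add r2: issue@3 deps=(0,None) exec_start@3 write@6
I3 mul r4: issue@4 deps=(None,2) exec_start@6 write@7
I4 add r3: issue@5 deps=(None,None) exec_start@5 write@7

Answer: 3 6 6 7 7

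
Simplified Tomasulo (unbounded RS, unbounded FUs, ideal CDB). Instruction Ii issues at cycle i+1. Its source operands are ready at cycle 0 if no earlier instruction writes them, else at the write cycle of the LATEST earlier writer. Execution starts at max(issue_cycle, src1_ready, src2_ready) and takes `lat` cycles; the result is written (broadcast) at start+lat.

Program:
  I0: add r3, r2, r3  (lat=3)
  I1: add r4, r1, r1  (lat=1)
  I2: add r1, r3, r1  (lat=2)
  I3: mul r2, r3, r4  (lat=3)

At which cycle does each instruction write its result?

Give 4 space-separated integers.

I0 add r3: issue@1 deps=(None,None) exec_start@1 write@4
I1 add r4: issue@2 deps=(None,None) exec_start@2 write@3
I2 add r1: issue@3 deps=(0,None) exec_start@4 write@6
I3 mul r2: issue@4 deps=(0,1) exec_start@4 write@7

Answer: 4 3 6 7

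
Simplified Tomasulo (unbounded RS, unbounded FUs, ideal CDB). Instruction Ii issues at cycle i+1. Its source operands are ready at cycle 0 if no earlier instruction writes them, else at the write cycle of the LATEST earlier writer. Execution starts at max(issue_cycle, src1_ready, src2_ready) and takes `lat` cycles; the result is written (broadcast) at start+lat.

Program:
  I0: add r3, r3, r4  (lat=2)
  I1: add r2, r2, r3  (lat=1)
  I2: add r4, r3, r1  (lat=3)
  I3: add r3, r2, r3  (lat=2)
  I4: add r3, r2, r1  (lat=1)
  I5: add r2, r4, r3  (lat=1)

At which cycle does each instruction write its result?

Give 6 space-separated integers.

Answer: 3 4 6 6 6 7

Derivation:
I0 add r3: issue@1 deps=(None,None) exec_start@1 write@3
I1 add r2: issue@2 deps=(None,0) exec_start@3 write@4
I2 add r4: issue@3 deps=(0,None) exec_start@3 write@6
I3 add r3: issue@4 deps=(1,0) exec_start@4 write@6
I4 add r3: issue@5 deps=(1,None) exec_start@5 write@6
I5 add r2: issue@6 deps=(2,4) exec_start@6 write@7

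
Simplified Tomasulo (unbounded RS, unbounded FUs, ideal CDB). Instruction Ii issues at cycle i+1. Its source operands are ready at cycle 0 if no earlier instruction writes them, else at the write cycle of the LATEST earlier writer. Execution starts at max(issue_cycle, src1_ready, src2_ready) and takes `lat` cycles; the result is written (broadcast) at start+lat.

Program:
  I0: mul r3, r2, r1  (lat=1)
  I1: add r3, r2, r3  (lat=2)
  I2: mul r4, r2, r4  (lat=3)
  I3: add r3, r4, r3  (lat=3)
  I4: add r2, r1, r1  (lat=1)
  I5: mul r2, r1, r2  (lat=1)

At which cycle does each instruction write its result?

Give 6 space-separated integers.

Answer: 2 4 6 9 6 7

Derivation:
I0 mul r3: issue@1 deps=(None,None) exec_start@1 write@2
I1 add r3: issue@2 deps=(None,0) exec_start@2 write@4
I2 mul r4: issue@3 deps=(None,None) exec_start@3 write@6
I3 add r3: issue@4 deps=(2,1) exec_start@6 write@9
I4 add r2: issue@5 deps=(None,None) exec_start@5 write@6
I5 mul r2: issue@6 deps=(None,4) exec_start@6 write@7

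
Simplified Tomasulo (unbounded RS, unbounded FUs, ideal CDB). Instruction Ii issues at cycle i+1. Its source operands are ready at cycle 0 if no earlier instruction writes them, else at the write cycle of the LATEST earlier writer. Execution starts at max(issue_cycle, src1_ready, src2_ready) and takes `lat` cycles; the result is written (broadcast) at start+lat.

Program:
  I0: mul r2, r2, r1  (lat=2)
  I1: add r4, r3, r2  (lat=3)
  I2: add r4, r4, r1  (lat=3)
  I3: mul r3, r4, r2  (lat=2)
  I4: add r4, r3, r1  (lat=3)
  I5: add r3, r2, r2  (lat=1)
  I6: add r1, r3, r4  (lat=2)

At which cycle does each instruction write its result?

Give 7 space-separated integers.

I0 mul r2: issue@1 deps=(None,None) exec_start@1 write@3
I1 add r4: issue@2 deps=(None,0) exec_start@3 write@6
I2 add r4: issue@3 deps=(1,None) exec_start@6 write@9
I3 mul r3: issue@4 deps=(2,0) exec_start@9 write@11
I4 add r4: issue@5 deps=(3,None) exec_start@11 write@14
I5 add r3: issue@6 deps=(0,0) exec_start@6 write@7
I6 add r1: issue@7 deps=(5,4) exec_start@14 write@16

Answer: 3 6 9 11 14 7 16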